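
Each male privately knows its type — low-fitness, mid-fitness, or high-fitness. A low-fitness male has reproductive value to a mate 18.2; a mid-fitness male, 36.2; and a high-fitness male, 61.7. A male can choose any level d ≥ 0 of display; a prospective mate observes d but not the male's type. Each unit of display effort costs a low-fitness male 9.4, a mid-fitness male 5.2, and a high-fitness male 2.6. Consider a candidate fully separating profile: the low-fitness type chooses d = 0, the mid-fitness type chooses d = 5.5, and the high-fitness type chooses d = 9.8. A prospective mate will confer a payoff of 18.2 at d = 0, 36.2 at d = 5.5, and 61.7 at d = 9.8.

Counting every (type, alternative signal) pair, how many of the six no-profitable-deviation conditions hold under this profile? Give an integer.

Mid-fitness (own payoff 36.2 − 5.2×5.5 = 7.6): to d=0 gives 18.2 → profitable ✗; to d=9.8 gives 61.7 − 5.2×9.8 = 10.74 → profitable ✗.
High-fitness (own payoff 61.7 − 2.6×9.8 = 36.22): to d=0 gives 18.2 → no gain ✓; to d=5.5 gives 36.2 − 2.6×5.5 = 21.9 → no gain ✓.
Low-fitness (own payoff 18.2): to d=5.5 gives 36.2 − 9.4×5.5 = -15.5 → no gain ✓; to d=9.8 gives 61.7 − 9.4×9.8 = -30.42 → no gain ✓.
4 of the 6 constraints hold; not an equilibrium.

4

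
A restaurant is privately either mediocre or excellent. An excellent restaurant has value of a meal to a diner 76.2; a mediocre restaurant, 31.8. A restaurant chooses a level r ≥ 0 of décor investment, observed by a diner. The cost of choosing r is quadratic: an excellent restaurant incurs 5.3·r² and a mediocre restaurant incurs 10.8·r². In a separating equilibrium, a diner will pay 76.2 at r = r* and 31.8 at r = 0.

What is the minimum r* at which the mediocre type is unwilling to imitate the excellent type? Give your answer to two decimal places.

2.03

The mediocre type at r = 0 receives 31.8; imitating at r* yields 76.2 − 10.8·r*².
Indifference: 31.8 = 76.2 − 10.8·r*², so r*² = (76.2 − 31.8) / 10.8 ≈ 4.1111.
r* = √4.1111 ≈ 2.03.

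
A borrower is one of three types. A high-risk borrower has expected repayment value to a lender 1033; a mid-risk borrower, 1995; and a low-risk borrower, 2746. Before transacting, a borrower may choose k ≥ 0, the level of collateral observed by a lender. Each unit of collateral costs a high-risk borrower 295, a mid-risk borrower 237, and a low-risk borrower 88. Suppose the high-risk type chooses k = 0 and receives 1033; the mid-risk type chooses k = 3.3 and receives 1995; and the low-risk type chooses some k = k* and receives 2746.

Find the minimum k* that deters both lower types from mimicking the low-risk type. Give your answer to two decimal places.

6.47

Mid-risk type (on-path payoff 1995 − 237×3.3 = 1212.9) won't mimic when 1212.9 ≥ 2746 − 237·k*, i.e. k* ≥ 6.47.
High-risk type (on-path payoff 1033) won't mimic when 1033 ≥ 2746 − 295·k*, i.e. k* ≥ 5.81.
Both must hold, so k* = max(5.81, 6.47) = 6.47. The mid-risk type's constraint binds.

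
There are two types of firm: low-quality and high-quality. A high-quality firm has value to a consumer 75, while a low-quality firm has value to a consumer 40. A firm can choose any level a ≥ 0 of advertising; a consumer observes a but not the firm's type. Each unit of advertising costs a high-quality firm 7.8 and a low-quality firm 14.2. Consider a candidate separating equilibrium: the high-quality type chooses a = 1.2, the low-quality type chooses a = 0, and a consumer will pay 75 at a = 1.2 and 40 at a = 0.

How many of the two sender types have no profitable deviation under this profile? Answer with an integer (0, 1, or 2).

1

Low-quality type: stay at 0 → 40; mimic → 75 − 14.2 × 1.2 = 57.96. IC fails (40 < 57.96).
High-quality type: signal → 75 − 7.8 × 1.2 = 65.64; deviate to 0 → 40. IC holds (65.64 ≥ 40).
1 of 2 constraints hold, so this profile is not an equilibrium.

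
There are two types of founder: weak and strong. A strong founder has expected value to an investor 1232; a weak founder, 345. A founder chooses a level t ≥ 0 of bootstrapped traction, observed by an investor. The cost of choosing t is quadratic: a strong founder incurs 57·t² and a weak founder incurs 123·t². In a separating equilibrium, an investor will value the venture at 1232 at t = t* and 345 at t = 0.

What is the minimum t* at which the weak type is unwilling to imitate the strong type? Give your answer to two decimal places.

The weak type at t = 0 receives 345; imitating at t* yields 1232 − 123·t*².
Indifference: 345 = 1232 − 123·t*², so t*² = (1232 − 345) / 123 ≈ 7.2114.
t* = √7.2114 ≈ 2.69.

2.69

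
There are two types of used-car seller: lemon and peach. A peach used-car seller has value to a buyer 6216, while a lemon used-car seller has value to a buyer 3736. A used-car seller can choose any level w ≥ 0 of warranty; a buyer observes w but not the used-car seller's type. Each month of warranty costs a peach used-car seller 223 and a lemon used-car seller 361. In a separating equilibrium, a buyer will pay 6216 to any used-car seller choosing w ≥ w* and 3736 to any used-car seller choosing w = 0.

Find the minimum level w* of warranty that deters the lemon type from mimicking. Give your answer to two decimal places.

A lemon used-car seller choosing w = 0 receives 3736.
Imitating at w* instead would pay 6216 at cost 361·w*, netting 6216 − 361·w*.
Indifference: 3736 = 6216 − 361·w*, so w* = (6216 − 3736) / 361 ≈ 6.87.
At w* the lemon type's incentive constraint just binds; the peach type strictly prefers w* since its per-unit cost is lower.

6.87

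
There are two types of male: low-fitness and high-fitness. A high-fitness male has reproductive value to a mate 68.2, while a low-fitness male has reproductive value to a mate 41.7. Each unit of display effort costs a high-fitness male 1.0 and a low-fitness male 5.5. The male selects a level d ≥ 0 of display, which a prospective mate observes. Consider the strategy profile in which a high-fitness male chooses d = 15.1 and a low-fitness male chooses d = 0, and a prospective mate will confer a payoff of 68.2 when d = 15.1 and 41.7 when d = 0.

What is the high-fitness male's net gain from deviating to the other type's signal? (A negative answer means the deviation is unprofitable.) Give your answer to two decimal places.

Playing d = 15.1 the high-fitness male receives 68.2 − 1.0 × 15.1 = 53.1.
Deviating to d = 0 yields 41.7 instead.
Gain from deviating: 41.7 − 53.1 = -11.40.
The gain is negative, so the high-fitness type's incentive-compatibility constraint is satisfied.

-11.40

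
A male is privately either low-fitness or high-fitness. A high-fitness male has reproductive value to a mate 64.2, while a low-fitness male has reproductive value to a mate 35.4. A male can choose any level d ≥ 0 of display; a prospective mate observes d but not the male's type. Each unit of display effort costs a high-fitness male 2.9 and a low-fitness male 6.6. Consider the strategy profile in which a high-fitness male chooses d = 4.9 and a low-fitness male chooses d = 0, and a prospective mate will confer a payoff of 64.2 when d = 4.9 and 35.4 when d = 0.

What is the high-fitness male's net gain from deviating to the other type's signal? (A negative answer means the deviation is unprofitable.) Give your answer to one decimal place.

-14.6

Playing d = 4.9 the high-fitness male receives 64.2 − 2.9 × 4.9 = 49.99.
Deviating to d = 0 yields 35.4 instead.
Gain from deviating: 35.4 − 49.99 = -14.59, i.e. -14.6 to one decimal place.
The gain is negative, so the high-fitness type's incentive-compatibility constraint is satisfied.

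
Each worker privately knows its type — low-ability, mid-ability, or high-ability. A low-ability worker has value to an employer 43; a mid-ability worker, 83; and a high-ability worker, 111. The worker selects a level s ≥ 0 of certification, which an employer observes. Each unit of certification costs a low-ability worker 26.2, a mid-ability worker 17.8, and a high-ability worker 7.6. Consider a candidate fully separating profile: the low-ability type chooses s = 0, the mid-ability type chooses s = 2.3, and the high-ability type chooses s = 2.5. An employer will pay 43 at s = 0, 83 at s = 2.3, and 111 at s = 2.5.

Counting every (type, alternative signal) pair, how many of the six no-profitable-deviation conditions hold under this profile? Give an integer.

3

Low-ability (own payoff 43): to s=2.3 gives 83 − 26.2×2.3 = 22.74 → no gain ✓; to s=2.5 gives 111 − 26.2×2.5 = 45.5 → profitable ✗.
Mid-ability (own payoff 83 − 17.8×2.3 = 42.06): to s=0 gives 43 → profitable ✗; to s=2.5 gives 111 − 17.8×2.5 = 66.5 → profitable ✗.
High-ability (own payoff 111 − 7.6×2.5 = 92): to s=0 gives 43 → no gain ✓; to s=2.3 gives 83 − 7.6×2.3 = 65.52 → no gain ✓.
3 of the 6 constraints hold; not an equilibrium.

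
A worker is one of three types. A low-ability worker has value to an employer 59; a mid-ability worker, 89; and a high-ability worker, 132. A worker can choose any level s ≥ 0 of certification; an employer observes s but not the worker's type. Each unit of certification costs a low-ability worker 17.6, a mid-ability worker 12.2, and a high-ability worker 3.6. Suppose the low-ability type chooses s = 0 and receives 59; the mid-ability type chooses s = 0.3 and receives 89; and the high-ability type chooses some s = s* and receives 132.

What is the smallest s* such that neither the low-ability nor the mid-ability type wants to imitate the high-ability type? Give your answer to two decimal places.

Low-ability type (on-path payoff 59) won't mimic when 59 ≥ 132 − 17.6·s*, i.e. s* ≥ 4.15.
Mid-ability type (on-path payoff 89 − 12.2×0.3 = 85.34) won't mimic when 85.34 ≥ 132 − 12.2·s*, i.e. s* ≥ 3.82.
Both must hold, so s* = max(4.15, 3.82) = 4.15. The low-ability type's constraint binds.

4.15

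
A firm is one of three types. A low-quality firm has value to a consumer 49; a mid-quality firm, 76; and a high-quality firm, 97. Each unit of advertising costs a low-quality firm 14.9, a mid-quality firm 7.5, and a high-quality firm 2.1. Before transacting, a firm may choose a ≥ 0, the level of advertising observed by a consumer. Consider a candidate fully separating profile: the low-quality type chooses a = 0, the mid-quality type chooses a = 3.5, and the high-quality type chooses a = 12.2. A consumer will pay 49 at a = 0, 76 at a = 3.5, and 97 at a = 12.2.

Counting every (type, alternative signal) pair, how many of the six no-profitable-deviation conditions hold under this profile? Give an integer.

Low-quality (own payoff 49): to a=3.5 gives 76 − 14.9×3.5 = 23.85 → no gain ✓; to a=12.2 gives 97 − 14.9×12.2 = -84.78 → no gain ✓.
High-quality (own payoff 97 − 2.1×12.2 = 71.38): to a=0 gives 49 → no gain ✓; to a=3.5 gives 76 − 2.1×3.5 = 68.65 → no gain ✓.
Mid-quality (own payoff 76 − 7.5×3.5 = 49.75): to a=0 gives 49 → no gain ✓; to a=12.2 gives 97 − 7.5×12.2 = 5.5 → no gain ✓.
6 of the 6 constraints hold; this profile is a separating equilibrium.

6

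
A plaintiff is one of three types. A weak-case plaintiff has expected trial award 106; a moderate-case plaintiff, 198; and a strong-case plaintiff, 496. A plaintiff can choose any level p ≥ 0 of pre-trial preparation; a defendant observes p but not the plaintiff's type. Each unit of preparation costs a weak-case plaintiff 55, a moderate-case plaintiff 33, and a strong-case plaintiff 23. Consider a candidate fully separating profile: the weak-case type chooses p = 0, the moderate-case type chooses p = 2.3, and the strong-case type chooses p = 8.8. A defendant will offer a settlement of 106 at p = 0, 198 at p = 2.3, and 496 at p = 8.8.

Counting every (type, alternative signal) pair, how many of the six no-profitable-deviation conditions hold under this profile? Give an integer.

5

Strong-case (own payoff 496 − 23×8.8 = 293.6): to p=0 gives 106 → no gain ✓; to p=2.3 gives 198 − 23×2.3 = 145.1 → no gain ✓.
Moderate-case (own payoff 198 − 33×2.3 = 122.1): to p=0 gives 106 → no gain ✓; to p=8.8 gives 496 − 33×8.8 = 205.6 → profitable ✗.
Weak-case (own payoff 106): to p=2.3 gives 198 − 55×2.3 = 71.5 → no gain ✓; to p=8.8 gives 496 − 55×8.8 = 12 → no gain ✓.
5 of the 6 constraints hold; not an equilibrium.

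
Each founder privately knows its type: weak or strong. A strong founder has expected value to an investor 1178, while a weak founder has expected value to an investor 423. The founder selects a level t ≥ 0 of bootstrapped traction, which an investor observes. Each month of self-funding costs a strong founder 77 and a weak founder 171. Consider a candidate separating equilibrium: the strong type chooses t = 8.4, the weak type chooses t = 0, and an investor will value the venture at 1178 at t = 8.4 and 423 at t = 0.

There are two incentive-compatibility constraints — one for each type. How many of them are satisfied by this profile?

2

Weak type: stay at 0 → 423; mimic → 1178 − 171 × 8.4 = -258.4. IC holds (423 ≥ -258.4).
Strong type: signal → 1178 − 77 × 8.4 = 531.2; deviate to 0 → 423. IC holds (531.2 ≥ 423).
2 of 2 constraints hold, so this is a separating equilibrium.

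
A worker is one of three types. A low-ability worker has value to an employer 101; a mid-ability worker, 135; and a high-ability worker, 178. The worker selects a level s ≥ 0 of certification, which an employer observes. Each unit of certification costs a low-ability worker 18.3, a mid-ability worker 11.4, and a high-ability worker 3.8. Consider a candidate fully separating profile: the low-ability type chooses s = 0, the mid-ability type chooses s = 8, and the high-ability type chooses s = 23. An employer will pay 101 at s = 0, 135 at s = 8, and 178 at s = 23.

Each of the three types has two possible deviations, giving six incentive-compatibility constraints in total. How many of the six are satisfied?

3

High-ability (own payoff 178 − 3.8×23 = 90.6): to s=0 gives 101 → profitable ✗; to s=8 gives 135 − 3.8×8 = 104.6 → profitable ✗.
Low-ability (own payoff 101): to s=8 gives 135 − 18.3×8 = -11.4 → no gain ✓; to s=23 gives 178 − 18.3×23 = -242.9 → no gain ✓.
Mid-ability (own payoff 135 − 11.4×8 = 43.8): to s=0 gives 101 → profitable ✗; to s=23 gives 178 − 11.4×23 = -84.2 → no gain ✓.
3 of the 6 constraints hold; not an equilibrium.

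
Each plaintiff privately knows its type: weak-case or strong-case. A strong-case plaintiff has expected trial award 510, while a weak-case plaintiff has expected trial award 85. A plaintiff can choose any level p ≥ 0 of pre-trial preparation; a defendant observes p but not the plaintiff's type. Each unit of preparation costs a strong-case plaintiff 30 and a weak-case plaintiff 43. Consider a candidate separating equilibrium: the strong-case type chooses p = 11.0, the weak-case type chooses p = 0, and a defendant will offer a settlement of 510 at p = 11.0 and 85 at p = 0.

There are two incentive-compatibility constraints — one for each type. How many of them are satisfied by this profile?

Weak-case type: stay at 0 → 85; mimic → 510 − 43 × 11.0 = 37. IC holds (85 ≥ 37).
Strong-case type: signal → 510 − 30 × 11.0 = 180; deviate to 0 → 85. IC holds (180 ≥ 85).
2 of 2 constraints hold, so this is a separating equilibrium.

2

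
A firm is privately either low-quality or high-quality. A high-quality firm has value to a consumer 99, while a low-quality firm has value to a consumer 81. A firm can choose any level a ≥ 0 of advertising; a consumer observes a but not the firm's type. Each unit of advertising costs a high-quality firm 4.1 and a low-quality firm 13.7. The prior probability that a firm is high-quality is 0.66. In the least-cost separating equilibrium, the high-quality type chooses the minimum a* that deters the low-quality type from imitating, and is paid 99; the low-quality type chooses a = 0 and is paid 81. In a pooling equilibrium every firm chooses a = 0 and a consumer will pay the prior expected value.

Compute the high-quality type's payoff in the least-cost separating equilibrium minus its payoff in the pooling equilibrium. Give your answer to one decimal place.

Least-cost separating signal: a* solves 81 = 99 − 13.7·a*, so a* = (99 − 81)/13.7 ≈ 1.3139.
High-quality type's separating payoff: 99 − 4.1 × a* = 99 − 4.1 × (99 − 81)/13.7 = 99 − 73.8/13.7 ≈ 93.613.
Pooling payoff: 0.66 × 99 + 0.34 × 81 = 92.88.
Difference: 93.613 − 92.88 = 0.733, i.e. 0.7 to one decimal place.
The high-quality type prefers to separate.

0.7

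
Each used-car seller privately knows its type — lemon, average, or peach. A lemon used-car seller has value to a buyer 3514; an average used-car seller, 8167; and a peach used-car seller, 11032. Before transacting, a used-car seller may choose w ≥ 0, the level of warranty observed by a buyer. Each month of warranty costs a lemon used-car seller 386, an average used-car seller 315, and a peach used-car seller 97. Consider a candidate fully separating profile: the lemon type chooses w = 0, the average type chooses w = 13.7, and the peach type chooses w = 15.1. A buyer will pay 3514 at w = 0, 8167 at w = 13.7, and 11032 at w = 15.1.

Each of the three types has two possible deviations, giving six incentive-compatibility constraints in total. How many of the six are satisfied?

4

Lemon (own payoff 3514): to w=13.7 gives 8167 − 386×13.7 = 2878.8 → no gain ✓; to w=15.1 gives 11032 − 386×15.1 = 5203.4 → profitable ✗.
Peach (own payoff 11032 − 97×15.1 = 9567.3): to w=0 gives 3514 → no gain ✓; to w=13.7 gives 8167 − 97×13.7 = 6838.1 → no gain ✓.
Average (own payoff 8167 − 315×13.7 = 3851.5): to w=0 gives 3514 → no gain ✓; to w=15.1 gives 11032 − 315×15.1 = 6275.5 → profitable ✗.
4 of the 6 constraints hold; not an equilibrium.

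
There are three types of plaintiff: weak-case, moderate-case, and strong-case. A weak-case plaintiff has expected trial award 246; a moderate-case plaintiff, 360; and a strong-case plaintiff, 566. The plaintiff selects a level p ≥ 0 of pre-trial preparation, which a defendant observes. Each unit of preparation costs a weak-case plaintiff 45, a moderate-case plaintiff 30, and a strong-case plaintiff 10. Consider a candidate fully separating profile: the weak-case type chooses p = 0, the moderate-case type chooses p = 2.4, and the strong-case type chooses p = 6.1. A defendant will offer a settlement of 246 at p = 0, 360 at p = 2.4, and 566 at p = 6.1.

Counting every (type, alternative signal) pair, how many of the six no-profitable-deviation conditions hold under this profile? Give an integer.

3

Moderate-case (own payoff 360 − 30×2.4 = 288): to p=0 gives 246 → no gain ✓; to p=6.1 gives 566 − 30×6.1 = 383 → profitable ✗.
Weak-case (own payoff 246): to p=2.4 gives 360 − 45×2.4 = 252 → profitable ✗; to p=6.1 gives 566 − 45×6.1 = 291.5 → profitable ✗.
Strong-case (own payoff 566 − 10×6.1 = 505): to p=0 gives 246 → no gain ✓; to p=2.4 gives 360 − 10×2.4 = 336 → no gain ✓.
3 of the 6 constraints hold; not an equilibrium.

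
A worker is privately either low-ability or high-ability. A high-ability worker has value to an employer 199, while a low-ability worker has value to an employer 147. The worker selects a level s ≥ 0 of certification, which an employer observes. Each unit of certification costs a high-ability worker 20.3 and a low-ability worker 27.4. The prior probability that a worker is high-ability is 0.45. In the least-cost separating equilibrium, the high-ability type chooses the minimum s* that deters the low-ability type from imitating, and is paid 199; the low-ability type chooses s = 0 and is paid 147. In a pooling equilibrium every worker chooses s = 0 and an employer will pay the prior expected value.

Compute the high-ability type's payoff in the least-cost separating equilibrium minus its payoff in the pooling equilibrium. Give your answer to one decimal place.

Least-cost separating signal: s* solves 147 = 199 − 27.4·s*, so s* = (199 − 147)/27.4 ≈ 1.8978.
High-ability type's separating payoff: 199 − 20.3 × s* = 199 − 20.3 × (199 − 147)/27.4 = 199 − 1055.6/27.4 ≈ 160.474.
Pooling payoff: 0.45 × 199 + 0.55 × 147 = 170.4.
Difference: 160.474 − 170.4 = -9.926, i.e. -9.9 to one decimal place.
The high-ability type would prefer the pooling outcome.

-9.9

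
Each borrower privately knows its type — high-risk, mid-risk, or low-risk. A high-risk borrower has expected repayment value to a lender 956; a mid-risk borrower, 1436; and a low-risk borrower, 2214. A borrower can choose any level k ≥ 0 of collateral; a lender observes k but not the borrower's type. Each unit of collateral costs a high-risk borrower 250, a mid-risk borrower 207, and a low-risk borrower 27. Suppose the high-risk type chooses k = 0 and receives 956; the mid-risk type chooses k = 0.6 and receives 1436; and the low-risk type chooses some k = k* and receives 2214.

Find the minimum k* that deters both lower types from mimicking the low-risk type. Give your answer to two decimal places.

5.03

Mid-risk type (on-path payoff 1436 − 207×0.6 = 1311.8) won't mimic when 1311.8 ≥ 2214 − 207·k*, i.e. k* ≥ 4.36.
High-risk type (on-path payoff 956) won't mimic when 956 ≥ 2214 − 250·k*, i.e. k* ≥ 5.03.
Both must hold, so k* = max(5.03, 4.36) = 5.03. The high-risk type's constraint binds.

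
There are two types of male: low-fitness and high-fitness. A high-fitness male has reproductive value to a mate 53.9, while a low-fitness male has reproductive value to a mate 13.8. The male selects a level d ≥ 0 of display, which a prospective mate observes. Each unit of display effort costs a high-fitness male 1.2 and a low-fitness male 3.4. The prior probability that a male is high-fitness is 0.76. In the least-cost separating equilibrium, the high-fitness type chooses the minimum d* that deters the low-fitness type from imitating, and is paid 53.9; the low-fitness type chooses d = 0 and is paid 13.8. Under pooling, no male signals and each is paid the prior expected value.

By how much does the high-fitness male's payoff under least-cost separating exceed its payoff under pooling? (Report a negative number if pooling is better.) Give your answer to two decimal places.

Least-cost separating signal: d* solves 13.8 = 53.9 − 3.4·d*, so d* = (53.9 − 13.8)/3.4 ≈ 11.7941.
High-fitness type's separating payoff: 53.9 − 1.2 × d* = 53.9 − 1.2 × (53.9 − 13.8)/3.4 = 53.9 − 48.12/3.4 ≈ 39.7471.
Pooling payoff: 0.76 × 53.9 + 0.24 × 13.8 = 44.276.
Difference: 39.7471 − 44.276 = -4.5289, i.e. -4.53 to two decimal places.
The high-fitness type would prefer the pooling outcome.

-4.53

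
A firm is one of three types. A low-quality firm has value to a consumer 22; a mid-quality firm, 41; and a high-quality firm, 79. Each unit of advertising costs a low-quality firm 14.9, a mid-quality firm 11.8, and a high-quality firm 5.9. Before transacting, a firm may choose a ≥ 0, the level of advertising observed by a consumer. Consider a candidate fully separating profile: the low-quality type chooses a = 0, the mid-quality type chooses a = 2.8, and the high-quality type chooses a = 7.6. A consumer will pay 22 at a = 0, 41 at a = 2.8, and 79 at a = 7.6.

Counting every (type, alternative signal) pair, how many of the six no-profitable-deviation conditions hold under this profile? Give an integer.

Mid-quality (own payoff 41 − 11.8×2.8 = 7.96): to a=0 gives 22 → profitable ✗; to a=7.6 gives 79 − 11.8×7.6 = -10.68 → no gain ✓.
High-quality (own payoff 79 − 5.9×7.6 = 34.16): to a=0 gives 22 → no gain ✓; to a=2.8 gives 41 − 5.9×2.8 = 24.48 → no gain ✓.
Low-quality (own payoff 22): to a=2.8 gives 41 − 14.9×2.8 = -0.72 → no gain ✓; to a=7.6 gives 79 − 14.9×7.6 = -34.24 → no gain ✓.
5 of the 6 constraints hold; not an equilibrium.

5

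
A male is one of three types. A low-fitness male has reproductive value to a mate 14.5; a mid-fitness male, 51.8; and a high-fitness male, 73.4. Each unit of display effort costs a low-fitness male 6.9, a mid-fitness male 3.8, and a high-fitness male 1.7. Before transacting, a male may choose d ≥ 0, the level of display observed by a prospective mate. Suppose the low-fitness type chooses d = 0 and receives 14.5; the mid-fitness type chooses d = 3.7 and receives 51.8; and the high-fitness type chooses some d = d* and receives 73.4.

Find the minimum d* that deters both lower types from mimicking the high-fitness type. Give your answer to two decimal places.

Low-fitness type (on-path payoff 14.5) won't mimic when 14.5 ≥ 73.4 − 6.9·d*, i.e. d* ≥ 8.54.
Mid-fitness type (on-path payoff 51.8 − 3.8×3.7 = 37.74) won't mimic when 37.74 ≥ 73.4 − 3.8·d*, i.e. d* ≥ 9.38.
Both must hold, so d* = max(8.54, 9.38) = 9.38. The mid-fitness type's constraint binds.

9.38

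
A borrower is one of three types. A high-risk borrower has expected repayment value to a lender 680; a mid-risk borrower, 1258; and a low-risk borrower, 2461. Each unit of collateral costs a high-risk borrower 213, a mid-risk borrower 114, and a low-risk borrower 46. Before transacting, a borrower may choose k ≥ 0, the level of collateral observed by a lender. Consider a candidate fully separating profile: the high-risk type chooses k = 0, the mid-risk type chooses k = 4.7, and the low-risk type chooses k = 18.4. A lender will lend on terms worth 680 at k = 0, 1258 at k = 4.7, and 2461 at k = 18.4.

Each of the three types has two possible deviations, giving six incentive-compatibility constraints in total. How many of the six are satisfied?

High-risk (own payoff 680): to k=4.7 gives 1258 − 213×4.7 = 256.9 → no gain ✓; to k=18.4 gives 2461 − 213×18.4 = -1458.2 → no gain ✓.
Mid-risk (own payoff 1258 − 114×4.7 = 722.2): to k=0 gives 680 → no gain ✓; to k=18.4 gives 2461 − 114×18.4 = 363.4 → no gain ✓.
Low-risk (own payoff 2461 − 46×18.4 = 1614.6): to k=0 gives 680 → no gain ✓; to k=4.7 gives 1258 − 46×4.7 = 1041.8 → no gain ✓.
6 of the 6 constraints hold; this profile is a separating equilibrium.

6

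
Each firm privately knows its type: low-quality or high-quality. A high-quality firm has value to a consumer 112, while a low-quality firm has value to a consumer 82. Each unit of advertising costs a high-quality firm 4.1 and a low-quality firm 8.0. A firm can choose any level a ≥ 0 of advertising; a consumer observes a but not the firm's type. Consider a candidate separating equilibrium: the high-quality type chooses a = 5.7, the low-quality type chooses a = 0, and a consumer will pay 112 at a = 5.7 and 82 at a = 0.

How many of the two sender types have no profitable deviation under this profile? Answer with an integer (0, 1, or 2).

Low-quality type: stay at 0 → 82; mimic → 112 − 8.0 × 5.7 = 66.4. IC holds (82 ≥ 66.4).
High-quality type: signal → 112 − 4.1 × 5.7 = 88.63; deviate to 0 → 82. IC holds (88.63 ≥ 82).
2 of 2 constraints hold, so this is a separating equilibrium.

2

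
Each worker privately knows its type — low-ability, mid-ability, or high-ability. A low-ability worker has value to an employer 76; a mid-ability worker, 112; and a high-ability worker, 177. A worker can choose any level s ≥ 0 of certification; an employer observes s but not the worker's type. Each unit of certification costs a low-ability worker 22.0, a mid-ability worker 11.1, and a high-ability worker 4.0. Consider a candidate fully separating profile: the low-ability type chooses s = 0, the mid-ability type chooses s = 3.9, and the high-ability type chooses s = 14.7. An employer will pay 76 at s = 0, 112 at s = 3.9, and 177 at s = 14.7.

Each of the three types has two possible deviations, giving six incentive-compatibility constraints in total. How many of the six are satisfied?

5

High-ability (own payoff 177 − 4.0×14.7 = 118.2): to s=0 gives 76 → no gain ✓; to s=3.9 gives 112 − 4.0×3.9 = 96.4 → no gain ✓.
Low-ability (own payoff 76): to s=3.9 gives 112 − 22.0×3.9 = 26.2 → no gain ✓; to s=14.7 gives 177 − 22.0×14.7 = -146.4 → no gain ✓.
Mid-ability (own payoff 112 − 11.1×3.9 = 68.71): to s=0 gives 76 → profitable ✗; to s=14.7 gives 177 − 11.1×14.7 = 13.83 → no gain ✓.
5 of the 6 constraints hold; not an equilibrium.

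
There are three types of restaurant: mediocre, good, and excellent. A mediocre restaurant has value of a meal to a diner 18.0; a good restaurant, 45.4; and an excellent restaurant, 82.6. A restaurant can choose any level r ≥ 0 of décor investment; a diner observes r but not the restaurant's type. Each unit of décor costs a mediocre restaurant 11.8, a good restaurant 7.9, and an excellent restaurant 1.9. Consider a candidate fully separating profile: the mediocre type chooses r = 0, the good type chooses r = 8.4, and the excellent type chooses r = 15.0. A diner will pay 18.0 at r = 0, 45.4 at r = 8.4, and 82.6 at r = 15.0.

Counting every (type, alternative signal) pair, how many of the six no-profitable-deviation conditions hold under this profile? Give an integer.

5

Good (own payoff 45.4 − 7.9×8.4 = -20.96): to r=0 gives 18.0 → profitable ✗; to r=15.0 gives 82.6 − 7.9×15.0 = -35.9 → no gain ✓.
Mediocre (own payoff 18.0): to r=8.4 gives 45.4 − 11.8×8.4 = -53.72 → no gain ✓; to r=15.0 gives 82.6 − 11.8×15.0 = -94.4 → no gain ✓.
Excellent (own payoff 82.6 − 1.9×15.0 = 54.1): to r=0 gives 18.0 → no gain ✓; to r=8.4 gives 45.4 − 1.9×8.4 = 29.44 → no gain ✓.
5 of the 6 constraints hold; not an equilibrium.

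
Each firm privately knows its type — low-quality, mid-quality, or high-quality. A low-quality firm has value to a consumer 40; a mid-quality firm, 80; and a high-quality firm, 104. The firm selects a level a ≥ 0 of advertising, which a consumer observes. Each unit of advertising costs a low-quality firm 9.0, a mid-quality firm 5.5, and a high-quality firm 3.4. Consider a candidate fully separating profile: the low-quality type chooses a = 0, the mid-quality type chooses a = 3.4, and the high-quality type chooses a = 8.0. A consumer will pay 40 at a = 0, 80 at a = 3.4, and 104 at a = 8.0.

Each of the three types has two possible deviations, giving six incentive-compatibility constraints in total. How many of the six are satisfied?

High-quality (own payoff 104 − 3.4×8.0 = 76.8): to a=0 gives 40 → no gain ✓; to a=3.4 gives 80 − 3.4×3.4 = 68.44 → no gain ✓.
Low-quality (own payoff 40): to a=3.4 gives 80 − 9.0×3.4 = 49.4 → profitable ✗; to a=8.0 gives 104 − 9.0×8.0 = 32 → no gain ✓.
Mid-quality (own payoff 80 − 5.5×3.4 = 61.3): to a=0 gives 40 → no gain ✓; to a=8.0 gives 104 − 5.5×8.0 = 60 → no gain ✓.
5 of the 6 constraints hold; not an equilibrium.

5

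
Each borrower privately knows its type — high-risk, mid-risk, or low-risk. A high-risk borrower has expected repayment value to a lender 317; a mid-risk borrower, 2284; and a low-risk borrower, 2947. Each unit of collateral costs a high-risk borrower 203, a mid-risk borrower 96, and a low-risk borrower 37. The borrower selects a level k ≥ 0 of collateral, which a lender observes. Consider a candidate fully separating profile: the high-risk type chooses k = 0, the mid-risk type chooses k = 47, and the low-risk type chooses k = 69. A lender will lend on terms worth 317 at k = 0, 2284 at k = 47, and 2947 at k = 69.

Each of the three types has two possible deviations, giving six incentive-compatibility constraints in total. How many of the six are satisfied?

Low-risk (own payoff 2947 − 37×69 = 394): to k=0 gives 317 → no gain ✓; to k=47 gives 2284 − 37×47 = 545 → profitable ✗.
High-risk (own payoff 317): to k=47 gives 2284 − 203×47 = -7257 → no gain ✓; to k=69 gives 2947 − 203×69 = -11060 → no gain ✓.
Mid-risk (own payoff 2284 − 96×47 = -2228): to k=0 gives 317 → profitable ✗; to k=69 gives 2947 − 96×69 = -3677 → no gain ✓.
4 of the 6 constraints hold; not an equilibrium.

4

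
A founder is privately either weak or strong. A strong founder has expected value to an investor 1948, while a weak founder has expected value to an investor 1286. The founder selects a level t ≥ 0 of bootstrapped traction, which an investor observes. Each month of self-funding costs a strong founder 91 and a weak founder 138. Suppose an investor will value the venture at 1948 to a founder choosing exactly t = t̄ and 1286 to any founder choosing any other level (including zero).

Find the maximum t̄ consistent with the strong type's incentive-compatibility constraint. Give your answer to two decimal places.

7.27

Choosing t̄ yields the strong type 1948 − 91·t̄; choosing zero yields 1286.
The strong type is indifferent at 1948 − 91·t̄ = 1286, i.e. t̄ = (1948 − 1286) / 91 ≈ 7.27.
For any t̄ above 7.27 the strong type would rather pool at zero, so separation collapses.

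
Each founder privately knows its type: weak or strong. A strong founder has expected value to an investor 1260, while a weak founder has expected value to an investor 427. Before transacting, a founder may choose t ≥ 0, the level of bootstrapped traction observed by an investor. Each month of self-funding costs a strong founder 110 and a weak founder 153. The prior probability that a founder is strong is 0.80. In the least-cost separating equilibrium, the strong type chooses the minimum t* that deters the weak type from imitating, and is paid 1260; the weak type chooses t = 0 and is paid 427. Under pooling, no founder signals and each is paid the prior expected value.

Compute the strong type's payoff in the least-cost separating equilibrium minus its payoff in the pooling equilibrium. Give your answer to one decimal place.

Least-cost separating signal: t* solves 427 = 1260 − 153·t*, so t* = (1260 − 427)/153 ≈ 5.4444.
Strong type's separating payoff: 1260 − 110 × t* = 1260 − 110 × (1260 − 427)/153 = 1260 − 91630/153 ≈ 661.111.
Pooling payoff: 0.80 × 1260 + 0.20 × 427 = 1093.4.
Difference: 661.111 − 1093.4 = -432.289, i.e. -432.3 to one decimal place.
The strong type would prefer the pooling outcome.

-432.3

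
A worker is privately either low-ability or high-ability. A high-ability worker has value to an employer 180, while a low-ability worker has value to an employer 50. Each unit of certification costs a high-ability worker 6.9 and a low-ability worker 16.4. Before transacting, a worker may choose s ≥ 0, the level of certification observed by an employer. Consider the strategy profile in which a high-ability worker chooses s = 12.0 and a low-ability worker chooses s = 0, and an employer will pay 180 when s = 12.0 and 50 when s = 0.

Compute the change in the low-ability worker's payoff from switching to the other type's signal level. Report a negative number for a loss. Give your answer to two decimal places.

Playing s = 0 the low-ability worker receives 50.
Deviating to s = 12.0 brings payment 180 at cost 16.4 × 12.0 = 196.8, netting -16.8.
Gain from deviating: -16.8 − 50 = -66.80.
The gain is negative, so the low-ability type's incentive-compatibility constraint is satisfied.

-66.80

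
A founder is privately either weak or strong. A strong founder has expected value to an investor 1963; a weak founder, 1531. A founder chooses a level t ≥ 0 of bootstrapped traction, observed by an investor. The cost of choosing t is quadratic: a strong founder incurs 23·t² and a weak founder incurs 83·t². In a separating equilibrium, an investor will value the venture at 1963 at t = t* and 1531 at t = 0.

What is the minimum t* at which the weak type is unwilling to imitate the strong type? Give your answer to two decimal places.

2.28

The weak type at t = 0 receives 1531; imitating at t* yields 1963 − 83·t*².
Indifference: 1531 = 1963 − 83·t*², so t*² = (1963 − 1531) / 83 ≈ 5.2048.
t* = √5.2048 ≈ 2.28.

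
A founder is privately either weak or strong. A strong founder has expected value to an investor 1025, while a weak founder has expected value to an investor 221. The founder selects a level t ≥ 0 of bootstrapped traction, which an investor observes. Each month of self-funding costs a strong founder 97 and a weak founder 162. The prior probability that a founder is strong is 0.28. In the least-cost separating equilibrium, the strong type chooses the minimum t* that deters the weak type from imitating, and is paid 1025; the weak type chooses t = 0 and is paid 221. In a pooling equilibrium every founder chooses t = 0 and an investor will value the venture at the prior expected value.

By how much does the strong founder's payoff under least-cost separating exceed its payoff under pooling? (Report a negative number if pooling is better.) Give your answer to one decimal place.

97.5

Least-cost separating signal: t* solves 221 = 1025 − 162·t*, so t* = (1025 − 221)/162 ≈ 4.9630.
Strong type's separating payoff: 1025 − 97 × t* = 1025 − 97 × (1025 − 221)/162 = 1025 − 77988/162 ≈ 543.593.
Pooling payoff: 0.28 × 1025 + 0.72 × 221 = 446.12.
Difference: 543.593 − 446.12 = 97.473, i.e. 97.5 to one decimal place.
The strong type prefers to separate.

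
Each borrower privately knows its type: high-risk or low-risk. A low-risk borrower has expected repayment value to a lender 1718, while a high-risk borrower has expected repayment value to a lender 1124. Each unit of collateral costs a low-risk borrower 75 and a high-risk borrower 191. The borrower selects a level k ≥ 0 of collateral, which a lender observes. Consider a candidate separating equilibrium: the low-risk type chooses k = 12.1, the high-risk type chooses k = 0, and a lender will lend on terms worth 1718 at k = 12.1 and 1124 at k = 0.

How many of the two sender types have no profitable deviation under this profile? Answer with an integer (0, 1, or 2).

Low-risk type: signal → 1718 − 75 × 12.1 = 810.5; deviate to 0 → 1124. IC fails (810.5 < 1124).
High-risk type: stay at 0 → 1124; mimic → 1718 − 191 × 12.1 = -593.1. IC holds (1124 ≥ -593.1).
1 of 2 constraints hold, so this profile is not an equilibrium.

1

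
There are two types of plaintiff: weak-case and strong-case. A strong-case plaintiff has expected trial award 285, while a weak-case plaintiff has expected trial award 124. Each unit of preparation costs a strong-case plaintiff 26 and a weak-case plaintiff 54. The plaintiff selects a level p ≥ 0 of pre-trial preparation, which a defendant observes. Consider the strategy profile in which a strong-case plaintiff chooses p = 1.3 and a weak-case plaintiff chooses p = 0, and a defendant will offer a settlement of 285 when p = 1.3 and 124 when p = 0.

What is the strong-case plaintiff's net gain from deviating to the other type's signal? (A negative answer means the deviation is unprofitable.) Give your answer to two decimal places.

-127.20

Playing p = 1.3 the strong-case plaintiff receives 285 − 26 × 1.3 = 251.2.
Deviating to p = 0 yields 124 instead.
Gain from deviating: 124 − 251.2 = -127.20.
The gain is negative, so the strong-case type's incentive-compatibility constraint is satisfied.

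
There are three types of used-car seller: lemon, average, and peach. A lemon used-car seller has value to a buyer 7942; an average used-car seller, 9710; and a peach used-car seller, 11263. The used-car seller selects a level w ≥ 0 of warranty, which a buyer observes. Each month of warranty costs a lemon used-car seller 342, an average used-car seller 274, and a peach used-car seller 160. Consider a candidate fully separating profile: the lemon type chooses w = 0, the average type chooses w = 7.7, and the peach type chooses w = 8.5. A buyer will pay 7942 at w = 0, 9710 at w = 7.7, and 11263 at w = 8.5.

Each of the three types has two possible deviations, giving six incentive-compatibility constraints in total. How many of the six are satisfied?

Average (own payoff 9710 − 274×7.7 = 7600.2): to w=0 gives 7942 → profitable ✗; to w=8.5 gives 11263 − 274×8.5 = 8934 → profitable ✗.
Peach (own payoff 11263 − 160×8.5 = 9903): to w=0 gives 7942 → no gain ✓; to w=7.7 gives 9710 − 160×7.7 = 8478 → no gain ✓.
Lemon (own payoff 7942): to w=7.7 gives 9710 − 342×7.7 = 7076.6 → no gain ✓; to w=8.5 gives 11263 − 342×8.5 = 8356 → profitable ✗.
3 of the 6 constraints hold; not an equilibrium.

3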